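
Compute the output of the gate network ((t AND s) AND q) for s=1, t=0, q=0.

Substituting: ((0 AND 1) AND 0)
= 0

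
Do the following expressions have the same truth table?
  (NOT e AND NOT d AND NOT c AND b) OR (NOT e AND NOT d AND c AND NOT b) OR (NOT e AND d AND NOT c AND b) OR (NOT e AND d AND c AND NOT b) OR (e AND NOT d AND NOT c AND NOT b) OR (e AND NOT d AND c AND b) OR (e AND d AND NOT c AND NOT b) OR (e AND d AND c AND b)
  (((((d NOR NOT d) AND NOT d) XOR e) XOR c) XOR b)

Yes, they are equivalent — the two output columns agree on all 16 assignments:
e | d | c | b | Expression 1 | Expression 2
-------------------------------------------
0 | 0 | 0 | 0 | 0 | 0
0 | 0 | 0 | 1 | 1 | 1
0 | 0 | 1 | 0 | 1 | 1
0 | 0 | 1 | 1 | 0 | 0
0 | 1 | 0 | 0 | 0 | 0
0 | 1 | 0 | 1 | 1 | 1
0 | 1 | 1 | 0 | 1 | 1
0 | 1 | 1 | 1 | 0 | 0
1 | 0 | 0 | 0 | 1 | 1
1 | 0 | 0 | 1 | 0 | 0
1 | 0 | 1 | 0 | 0 | 0
1 | 0 | 1 | 1 | 1 | 1
1 | 1 | 0 | 0 | 1 | 1
1 | 1 | 0 | 1 | 0 | 0
1 | 1 | 1 | 0 | 0 | 0
1 | 1 | 1 | 1 | 1 | 1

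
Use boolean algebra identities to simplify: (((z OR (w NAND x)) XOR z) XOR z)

By XOR self-cancellation ((E XOR v) XOR v = E):
= (z OR (w NAND x))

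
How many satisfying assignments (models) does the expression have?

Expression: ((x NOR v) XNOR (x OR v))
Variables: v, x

No assignment satisfies the expression.
Count: 0 out of 4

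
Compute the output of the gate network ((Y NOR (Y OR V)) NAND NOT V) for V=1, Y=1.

Substituting: ((1 NOR (1 OR 1)) NAND NOT 1)
= 1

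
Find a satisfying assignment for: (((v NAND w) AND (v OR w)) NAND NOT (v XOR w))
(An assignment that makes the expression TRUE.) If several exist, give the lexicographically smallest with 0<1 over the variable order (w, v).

w=0, v=0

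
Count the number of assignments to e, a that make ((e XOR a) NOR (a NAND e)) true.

Satisfying assignments: (1,1)
Count: 1 out of 4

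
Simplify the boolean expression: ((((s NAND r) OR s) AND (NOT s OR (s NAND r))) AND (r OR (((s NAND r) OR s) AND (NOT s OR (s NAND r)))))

By absorption (E AND (E OR v) = E) then distribution ((E OR v) AND (E OR NOT v) = E):
= (s NAND r)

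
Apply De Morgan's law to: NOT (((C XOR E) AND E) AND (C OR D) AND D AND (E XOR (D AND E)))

NOT ((C XOR E) AND E) OR NOT (C OR D) OR NOT D OR NOT (E XOR (D AND E))
De Morgan's: NOT(AND of terms) = OR of negations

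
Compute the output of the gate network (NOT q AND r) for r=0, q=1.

Substituting: (NOT 1 AND 0)
= 0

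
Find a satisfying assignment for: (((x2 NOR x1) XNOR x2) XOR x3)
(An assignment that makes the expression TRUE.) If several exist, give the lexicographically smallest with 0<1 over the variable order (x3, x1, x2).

x3=0, x1=1, x2=0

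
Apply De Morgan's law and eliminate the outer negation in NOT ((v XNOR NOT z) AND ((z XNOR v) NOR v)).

NOT (v XNOR NOT z) OR NOT ((z XNOR v) NOR v)
De Morgan's: NOT(AND of terms) = OR of negations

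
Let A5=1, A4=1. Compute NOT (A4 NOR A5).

Substituting: NOT (1 NOR 1)
= 1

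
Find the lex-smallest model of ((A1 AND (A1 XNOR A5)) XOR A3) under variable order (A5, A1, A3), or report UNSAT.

A5=0, A1=0, A3=1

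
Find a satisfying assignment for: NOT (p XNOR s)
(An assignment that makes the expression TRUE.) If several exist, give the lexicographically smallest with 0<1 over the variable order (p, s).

p=0, s=1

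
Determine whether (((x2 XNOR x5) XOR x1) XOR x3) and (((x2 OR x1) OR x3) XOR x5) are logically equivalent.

No. Counterexample: with x1=0, x3=0, x2=0, x5=0, Expression 1 = 1 but Expression 2 = 0.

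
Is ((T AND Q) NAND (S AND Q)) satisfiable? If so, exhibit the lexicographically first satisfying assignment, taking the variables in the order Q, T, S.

Q=0, T=0, S=0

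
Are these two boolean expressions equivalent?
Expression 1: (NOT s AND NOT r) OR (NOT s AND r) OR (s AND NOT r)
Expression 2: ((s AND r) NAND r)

Yes, they are equivalent — the two output columns agree on all 4 assignments:
s | r | Expression 1 | Expression 2
-----------------------------------
0 | 0 | 1 | 1
0 | 1 | 1 | 1
1 | 0 | 1 | 1
1 | 1 | 0 | 0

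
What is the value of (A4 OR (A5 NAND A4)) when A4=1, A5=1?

Substituting: (1 OR (1 NAND 1))
= 1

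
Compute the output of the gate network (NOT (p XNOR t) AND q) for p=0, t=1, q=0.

Substituting: (NOT (0 XNOR 1) AND 0)
= 0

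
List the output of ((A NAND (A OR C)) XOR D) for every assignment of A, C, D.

A | C | D | Output
------------------
0 | 0 | 0 | 1
0 | 0 | 1 | 0
0 | 1 | 0 | 1
0 | 1 | 1 | 0
1 | 0 | 0 | 0
1 | 0 | 1 | 1
1 | 1 | 0 | 0
1 | 1 | 1 | 1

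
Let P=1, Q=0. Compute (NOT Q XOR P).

Substituting: (NOT 0 XOR 1)
= 0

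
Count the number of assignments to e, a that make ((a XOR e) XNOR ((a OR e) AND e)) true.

Satisfying assignments: (0,0), (1,0)
Count: 2 out of 4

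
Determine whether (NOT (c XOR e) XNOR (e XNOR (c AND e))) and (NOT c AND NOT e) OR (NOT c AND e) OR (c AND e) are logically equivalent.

Yes, they are equivalent — the two output columns agree on all 4 assignments:
c | e | Expression 1 | Expression 2
-----------------------------------
0 | 0 | 1 | 1
0 | 1 | 1 | 1
1 | 0 | 0 | 0
1 | 1 | 1 | 1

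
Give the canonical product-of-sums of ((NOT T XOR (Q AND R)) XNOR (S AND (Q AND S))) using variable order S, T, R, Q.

ΠM(0, 1, 2, 7, 8, 10, 11, 13) = (S OR T OR R OR Q) AND (S OR T OR R OR NOT Q) AND (S OR T OR NOT R OR Q) AND (S OR NOT T OR NOT R OR NOT Q) AND (NOT S OR T OR R OR Q) AND (NOT S OR T OR NOT R OR Q) AND (NOT S OR T OR NOT R OR NOT Q) AND (NOT S OR NOT T OR R OR NOT Q)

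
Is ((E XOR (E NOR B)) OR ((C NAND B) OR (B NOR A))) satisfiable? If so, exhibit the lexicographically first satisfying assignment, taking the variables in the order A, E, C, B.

A=0, E=0, C=0, B=0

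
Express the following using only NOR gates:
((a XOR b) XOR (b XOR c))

((((((((a NOR b) NOR (a NOR b)) NOR ((a NOR b) NOR (a NOR b))) NOR ((((a NOR a) NOR (b NOR b)) NOR ((a NOR a) NOR (b NOR b))) NOR (((a NOR a) NOR (b NOR b)) NOR ((a NOR a) NOR (b NOR b))))) NOR ((((b NOR c) NOR (b NOR c)) NOR ((b NOR c) NOR (b NOR c))) NOR ((((b NOR b) NOR (c NOR c)) NOR ((b NOR b) NOR (c NOR c))) NOR (((b NOR b) NOR (c NOR c)) NOR ((b NOR b) NOR (c NOR c)))))) NOR (((((a NOR b) NOR (a NOR b)) NOR ((a NOR b) NOR (a NOR b))) NOR ((((a NOR a) NOR (b NOR b)) NOR ((a NOR a) NOR (b NOR b))) NOR (((a NOR a) NOR (b NOR b)) NOR ((a NOR a) NOR (b NOR b))))) NOR ((((b NOR c) NOR (b NOR c)) NOR ((b NOR c) NOR (b NOR c))) NOR ((((b NOR b) NOR (c NOR c)) NOR ((b NOR b) NOR (c NOR c))) NOR (((b NOR b) NOR (c NOR c)) NOR ((b NOR b) NOR (c NOR c))))))) NOR ((((((a NOR b) NOR (a NOR b)) NOR ((a NOR b) NOR (a NOR b))) NOR ((((a NOR a) NOR (b NOR b)) NOR ((a NOR a) NOR (b NOR b))) NOR (((a NOR a) NOR (b NOR b)) NOR ((a NOR a) NOR (b NOR b))))) NOR ((((b NOR c) NOR (b NOR c)) NOR ((b NOR c) NOR (b NOR c))) NOR ((((b NOR b) NOR (c NOR c)) NOR ((b NOR b) NOR (c NOR c))) NOR (((b NOR b) NOR (c NOR c)) NOR ((b NOR b) NOR (c NOR c)))))) NOR (((((a NOR b) NOR (a NOR b)) NOR ((a NOR b) NOR (a NOR b))) NOR ((((a NOR a) NOR (b NOR b)) NOR ((a NOR a) NOR (b NOR b))) NOR (((a NOR a) NOR (b NOR b)) NOR ((a NOR a) NOR (b NOR b))))) NOR ((((b NOR c) NOR (b NOR c)) NOR ((b NOR c) NOR (b NOR c))) NOR ((((b NOR b) NOR (c NOR c)) NOR ((b NOR b) NOR (c NOR c))) NOR (((b NOR b) NOR (c NOR c)) NOR ((b NOR b) NOR (c NOR c)))))))) NOR ((((((((a NOR b) NOR (a NOR b)) NOR ((a NOR b) NOR (a NOR b))) NOR ((((a NOR a) NOR (b NOR b)) NOR ((a NOR a) NOR (b NOR b))) NOR (((a NOR a) NOR (b NOR b)) NOR ((a NOR a) NOR (b NOR b))))) NOR ((((a NOR b) NOR (a NOR b)) NOR ((a NOR b) NOR (a NOR b))) NOR ((((a NOR a) NOR (b NOR b)) NOR ((a NOR a) NOR (b NOR b))) NOR (((a NOR a) NOR (b NOR b)) NOR ((a NOR a) NOR (b NOR b)))))) NOR (((((b NOR c) NOR (b NOR c)) NOR ((b NOR c) NOR (b NOR c))) NOR ((((b NOR b) NOR (c NOR c)) NOR ((b NOR b) NOR (c NOR c))) NOR (((b NOR b) NOR (c NOR c)) NOR ((b NOR b) NOR (c NOR c))))) NOR ((((b NOR c) NOR (b NOR c)) NOR ((b NOR c) NOR (b NOR c))) NOR ((((b NOR b) NOR (c NOR c)) NOR ((b NOR b) NOR (c NOR c))) NOR (((b NOR b) NOR (c NOR c)) NOR ((b NOR b) NOR (c NOR c))))))) NOR ((((((a NOR b) NOR (a NOR b)) NOR ((a NOR b) NOR (a NOR b))) NOR ((((a NOR a) NOR (b NOR b)) NOR ((a NOR a) NOR (b NOR b))) NOR (((a NOR a) NOR (b NOR b)) NOR ((a NOR a) NOR (b NOR b))))) NOR ((((a NOR b) NOR (a NOR b)) NOR ((a NOR b) NOR (a NOR b))) NOR ((((a NOR a) NOR (b NOR b)) NOR ((a NOR a) NOR (b NOR b))) NOR (((a NOR a) NOR (b NOR b)) NOR ((a NOR a) NOR (b NOR b)))))) NOR (((((b NOR c) NOR (b NOR c)) NOR ((b NOR c) NOR (b NOR c))) NOR ((((b NOR b) NOR (c NOR c)) NOR ((b NOR b) NOR (c NOR c))) NOR (((b NOR b) NOR (c NOR c)) NOR ((b NOR b) NOR (c NOR c))))) NOR ((((b NOR c) NOR (b NOR c)) NOR ((b NOR c) NOR (b NOR c))) NOR ((((b NOR b) NOR (c NOR c)) NOR ((b NOR b) NOR (c NOR c))) NOR (((b NOR b) NOR (c NOR c)) NOR ((b NOR b) NOR (c NOR c)))))))) NOR (((((((a NOR b) NOR (a NOR b)) NOR ((a NOR b) NOR (a NOR b))) NOR ((((a NOR a) NOR (b NOR b)) NOR ((a NOR a) NOR (b NOR b))) NOR (((a NOR a) NOR (b NOR b)) NOR ((a NOR a) NOR (b NOR b))))) NOR ((((a NOR b) NOR (a NOR b)) NOR ((a NOR b) NOR (a NOR b))) NOR ((((a NOR a) NOR (b NOR b)) NOR ((a NOR a) NOR (b NOR b))) NOR (((a NOR a) NOR (b NOR b)) NOR ((a NOR a) NOR (b NOR b)))))) NOR (((((b NOR c) NOR (b NOR c)) NOR ((b NOR c) NOR (b NOR c))) NOR ((((b NOR b) NOR (c NOR c)) NOR ((b NOR b) NOR (c NOR c))) NOR (((b NOR b) NOR (c NOR c)) NOR ((b NOR b) NOR (c NOR c))))) NOR ((((b NOR c) NOR (b NOR c)) NOR ((b NOR c) NOR (b NOR c))) NOR ((((b NOR b) NOR (c NOR c)) NOR ((b NOR b) NOR (c NOR c))) NOR (((b NOR b) NOR (c NOR c)) NOR ((b NOR b) NOR (c NOR c))))))) NOR ((((((a NOR b) NOR (a NOR b)) NOR ((a NOR b) NOR (a NOR b))) NOR ((((a NOR a) NOR (b NOR b)) NOR ((a NOR a) NOR (b NOR b))) NOR (((a NOR a) NOR (b NOR b)) NOR ((a NOR a) NOR (b NOR b))))) NOR ((((a NOR b) NOR (a NOR b)) NOR ((a NOR b) NOR (a NOR b))) NOR ((((a NOR a) NOR (b NOR b)) NOR ((a NOR a) NOR (b NOR b))) NOR (((a NOR a) NOR (b NOR b)) NOR ((a NOR a) NOR (b NOR b)))))) NOR (((((b NOR c) NOR (b NOR c)) NOR ((b NOR c) NOR (b NOR c))) NOR ((((b NOR b) NOR (c NOR c)) NOR ((b NOR b) NOR (c NOR c))) NOR (((b NOR b) NOR (c NOR c)) NOR ((b NOR b) NOR (c NOR c))))) NOR ((((b NOR c) NOR (b NOR c)) NOR ((b NOR c) NOR (b NOR c))) NOR ((((b NOR b) NOR (c NOR c)) NOR ((b NOR b) NOR (c NOR c))) NOR (((b NOR b) NOR (c NOR c)) NOR ((b NOR b) NOR (c NOR c))))))))))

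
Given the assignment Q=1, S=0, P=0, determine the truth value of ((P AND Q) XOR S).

Substituting: ((0 AND 1) XOR 0)
= 0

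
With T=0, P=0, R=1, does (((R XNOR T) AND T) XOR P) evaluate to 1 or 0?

Substituting: (((1 XNOR 0) AND 0) XOR 0)
= 0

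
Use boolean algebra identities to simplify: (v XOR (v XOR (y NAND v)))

By XOR self-cancellation ((E XOR v) XOR v = E):
= (y NAND v)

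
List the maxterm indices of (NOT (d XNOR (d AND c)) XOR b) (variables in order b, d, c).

ΠM(0, 1, 3, 6) = (b OR d OR c) AND (b OR d OR NOT c) AND (b OR NOT d OR NOT c) AND (NOT b OR NOT d OR c)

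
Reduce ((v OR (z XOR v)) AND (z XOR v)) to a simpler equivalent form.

By absorption (E AND (E OR v) = E):
= (z XOR v)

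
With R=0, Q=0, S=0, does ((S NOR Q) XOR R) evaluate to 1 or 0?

Substituting: ((0 NOR 0) XOR 0)
= 1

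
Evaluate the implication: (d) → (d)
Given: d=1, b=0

Antecedent (d) = 1; consequent (d) = 1.
1 → 1 = 1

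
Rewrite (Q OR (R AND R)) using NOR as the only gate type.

((Q NOR ((R NOR R) NOR (R NOR R))) NOR (Q NOR ((R NOR R) NOR (R NOR R))))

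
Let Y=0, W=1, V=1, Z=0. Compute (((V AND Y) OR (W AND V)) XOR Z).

Substituting: (((1 AND 0) OR (1 AND 1)) XOR 0)
= 1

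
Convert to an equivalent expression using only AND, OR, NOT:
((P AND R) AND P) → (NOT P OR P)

NOT ((P AND R) AND P) OR (NOT P OR P)
(Implication elimination: A → B = NOT A OR B)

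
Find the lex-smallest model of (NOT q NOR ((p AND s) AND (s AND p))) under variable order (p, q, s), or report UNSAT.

p=0, q=1, s=0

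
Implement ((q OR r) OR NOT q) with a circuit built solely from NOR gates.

((((q NOR r) NOR (q NOR r)) NOR (q NOR q)) NOR (((q NOR r) NOR (q NOR r)) NOR (q NOR q)))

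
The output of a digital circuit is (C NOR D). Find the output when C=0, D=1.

Substituting: (0 NOR 1)
= 0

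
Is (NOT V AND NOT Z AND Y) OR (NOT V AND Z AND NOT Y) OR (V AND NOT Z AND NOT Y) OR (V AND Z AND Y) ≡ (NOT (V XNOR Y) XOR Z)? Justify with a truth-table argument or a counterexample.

Yes, they are equivalent — the two output columns agree on all 8 assignments:
V | Z | Y | Expression 1 | Expression 2
---------------------------------------
0 | 0 | 0 | 0 | 0
0 | 0 | 1 | 1 | 1
0 | 1 | 0 | 1 | 1
0 | 1 | 1 | 0 | 0
1 | 0 | 0 | 1 | 1
1 | 0 | 1 | 0 | 0
1 | 1 | 0 | 0 | 0
1 | 1 | 1 | 1 | 1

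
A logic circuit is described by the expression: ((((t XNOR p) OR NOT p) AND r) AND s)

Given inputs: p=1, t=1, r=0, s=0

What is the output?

Substituting: ((((1 XNOR 1) OR NOT 1) AND 0) AND 0)
= 0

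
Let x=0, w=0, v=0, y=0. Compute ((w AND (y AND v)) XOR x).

Substituting: ((0 AND (0 AND 0)) XOR 0)
= 0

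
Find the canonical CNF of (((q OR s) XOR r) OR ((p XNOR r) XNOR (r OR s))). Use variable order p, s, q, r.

(p OR s OR q OR r) AND (p OR s OR NOT q OR NOT r) AND (p OR NOT s OR q OR NOT r) AND (p OR NOT s OR NOT q OR NOT r)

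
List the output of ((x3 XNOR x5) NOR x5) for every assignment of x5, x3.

x5 | x3 | Output
----------------
0 | 0 | 0
0 | 1 | 1
1 | 0 | 0
1 | 1 | 0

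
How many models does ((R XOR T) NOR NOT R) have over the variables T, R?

Satisfying assignments: (1,1)
Count: 1 out of 4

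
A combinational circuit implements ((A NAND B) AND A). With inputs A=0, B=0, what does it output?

Substituting: ((0 NAND 0) AND 0)
= 0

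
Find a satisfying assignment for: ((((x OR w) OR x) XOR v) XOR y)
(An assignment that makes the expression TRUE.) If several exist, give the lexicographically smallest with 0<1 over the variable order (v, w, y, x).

v=0, w=0, y=0, x=1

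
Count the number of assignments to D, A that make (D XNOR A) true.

Satisfying assignments: (0,0), (1,1)
Count: 2 out of 4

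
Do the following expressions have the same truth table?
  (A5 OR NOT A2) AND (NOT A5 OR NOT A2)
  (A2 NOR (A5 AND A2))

Yes, they are equivalent — the two output columns agree on all 4 assignments:
A5 | A2 | Expression 1 | Expression 2
-------------------------------------
0 | 0 | 1 | 1
0 | 1 | 0 | 0
1 | 0 | 1 | 1
1 | 1 | 0 | 0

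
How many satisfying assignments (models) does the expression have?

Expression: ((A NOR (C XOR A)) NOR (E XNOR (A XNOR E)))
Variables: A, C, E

Satisfying assignments: (0,1,0), (0,1,1)
Count: 2 out of 8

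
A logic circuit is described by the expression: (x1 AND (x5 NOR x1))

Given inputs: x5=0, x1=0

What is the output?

Substituting: (0 AND (0 NOR 0))
= 0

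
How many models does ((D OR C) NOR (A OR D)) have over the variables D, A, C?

Satisfying assignments: (0,0,0)
Count: 1 out of 8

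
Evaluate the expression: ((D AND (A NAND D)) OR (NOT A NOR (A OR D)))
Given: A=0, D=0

Substituting: ((0 AND (0 NAND 0)) OR (NOT 0 NOR (0 OR 0)))
= 0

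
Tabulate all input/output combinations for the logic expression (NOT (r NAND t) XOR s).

s | t | r | Output
------------------
0 | 0 | 0 | 0
0 | 0 | 1 | 0
0 | 1 | 0 | 0
0 | 1 | 1 | 1
1 | 0 | 0 | 1
1 | 0 | 1 | 1
1 | 1 | 0 | 1
1 | 1 | 1 | 0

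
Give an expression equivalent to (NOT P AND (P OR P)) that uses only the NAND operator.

(((P NAND P) NAND ((P NAND P) NAND (P NAND P))) NAND ((P NAND P) NAND ((P NAND P) NAND (P NAND P))))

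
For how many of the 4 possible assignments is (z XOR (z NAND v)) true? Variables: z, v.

Satisfying assignments: (0,0), (0,1), (1,1)
Count: 3 out of 4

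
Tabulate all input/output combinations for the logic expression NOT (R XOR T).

R | T | Output
--------------
0 | 0 | 1
0 | 1 | 0
1 | 0 | 0
1 | 1 | 1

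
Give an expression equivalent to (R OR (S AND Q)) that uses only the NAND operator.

((R NAND R) NAND (((S NAND Q) NAND (S NAND Q)) NAND ((S NAND Q) NAND (S NAND Q))))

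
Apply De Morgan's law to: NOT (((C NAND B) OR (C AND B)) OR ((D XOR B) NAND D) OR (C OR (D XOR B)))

NOT ((C NAND B) OR (C AND B)) AND NOT ((D XOR B) NAND D) AND NOT (C OR (D XOR B))
De Morgan's: NOT(OR of terms) = AND of negations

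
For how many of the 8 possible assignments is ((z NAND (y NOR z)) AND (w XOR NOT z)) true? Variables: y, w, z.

Satisfying assignments: (0,0,0), (0,1,1), (1,0,0), (1,1,1)
Count: 4 out of 8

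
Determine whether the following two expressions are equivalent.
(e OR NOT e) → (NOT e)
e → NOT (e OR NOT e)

Yes, Contrapositive is always equivalent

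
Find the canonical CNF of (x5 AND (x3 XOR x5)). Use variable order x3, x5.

(x3 OR x5) AND (NOT x3 OR x5) AND (NOT x3 OR NOT x5)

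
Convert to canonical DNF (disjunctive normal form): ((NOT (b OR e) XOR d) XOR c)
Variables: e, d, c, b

(NOT e AND NOT d AND NOT c AND NOT b) OR (NOT e AND NOT d AND c AND b) OR (NOT e AND d AND NOT c AND b) OR (NOT e AND d AND c AND NOT b) OR (e AND NOT d AND c AND NOT b) OR (e AND NOT d AND c AND b) OR (e AND d AND NOT c AND NOT b) OR (e AND d AND NOT c AND b)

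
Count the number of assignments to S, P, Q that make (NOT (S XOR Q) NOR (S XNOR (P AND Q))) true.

Satisfying assignments: (0,1,1), (1,0,0), (1,1,0)
Count: 3 out of 8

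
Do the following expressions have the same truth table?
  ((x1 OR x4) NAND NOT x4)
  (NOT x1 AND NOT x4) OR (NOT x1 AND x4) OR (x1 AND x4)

Yes, they are equivalent — the two output columns agree on all 4 assignments:
x1 | x4 | Expression 1 | Expression 2
-------------------------------------
0 | 0 | 1 | 1
0 | 1 | 1 | 1
1 | 0 | 0 | 0
1 | 1 | 1 | 1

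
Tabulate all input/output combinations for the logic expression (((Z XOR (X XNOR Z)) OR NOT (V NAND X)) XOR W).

V | Z | W | X | Output
----------------------
0 | 0 | 0 | 0 | 1
0 | 0 | 0 | 1 | 0
0 | 0 | 1 | 0 | 0
0 | 0 | 1 | 1 | 1
0 | 1 | 0 | 0 | 1
0 | 1 | 0 | 1 | 0
0 | 1 | 1 | 0 | 0
0 | 1 | 1 | 1 | 1
1 | 0 | 0 | 0 | 1
1 | 0 | 0 | 1 | 1
1 | 0 | 1 | 0 | 0
1 | 0 | 1 | 1 | 0
1 | 1 | 0 | 0 | 1
1 | 1 | 0 | 1 | 1
1 | 1 | 1 | 0 | 0
1 | 1 | 1 | 1 | 0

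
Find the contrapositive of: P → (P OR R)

Contrapositive: NOT (P OR R) → NOT P
Note: A statement and its contrapositive are logically equivalent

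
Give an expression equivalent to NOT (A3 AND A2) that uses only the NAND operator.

(((A3 NAND A2) NAND (A3 NAND A2)) NAND ((A3 NAND A2) NAND (A3 NAND A2)))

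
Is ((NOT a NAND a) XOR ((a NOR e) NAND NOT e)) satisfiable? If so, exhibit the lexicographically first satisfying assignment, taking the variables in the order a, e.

a=0, e=0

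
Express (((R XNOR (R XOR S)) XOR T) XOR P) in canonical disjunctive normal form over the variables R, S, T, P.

(NOT R AND NOT S AND NOT T AND NOT P) OR (NOT R AND NOT S AND T AND P) OR (NOT R AND S AND NOT T AND P) OR (NOT R AND S AND T AND NOT P) OR (R AND NOT S AND NOT T AND NOT P) OR (R AND NOT S AND T AND P) OR (R AND S AND NOT T AND P) OR (R AND S AND T AND NOT P)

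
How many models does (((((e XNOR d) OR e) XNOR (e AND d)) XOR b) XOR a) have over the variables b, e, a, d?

Satisfying assignments: (0,0,0,1), (0,0,1,0), (0,1,0,1), (0,1,1,0), (1,0,0,0), (1,0,1,1), (1,1,0,0), (1,1,1,1)
Count: 8 out of 16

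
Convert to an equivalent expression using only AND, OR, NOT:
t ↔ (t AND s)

(t AND (t AND s)) OR (NOT t AND NOT (t AND s))
(Biconditional = both true or both false)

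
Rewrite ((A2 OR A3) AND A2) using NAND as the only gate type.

((((A2 NAND A2) NAND (A3 NAND A3)) NAND A2) NAND (((A2 NAND A2) NAND (A3 NAND A3)) NAND A2))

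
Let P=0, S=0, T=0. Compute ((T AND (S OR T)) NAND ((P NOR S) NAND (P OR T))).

Substituting: ((0 AND (0 OR 0)) NAND ((0 NOR 0) NAND (0 OR 0)))
= 1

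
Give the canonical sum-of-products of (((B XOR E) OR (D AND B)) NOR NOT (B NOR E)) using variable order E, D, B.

Σm(0, 2) = (NOT E AND NOT D AND NOT B) OR (NOT E AND D AND NOT B)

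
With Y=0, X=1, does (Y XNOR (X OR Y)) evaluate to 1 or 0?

Substituting: (0 XNOR (1 OR 0))
= 0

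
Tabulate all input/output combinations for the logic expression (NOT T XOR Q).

T | Q | Output
--------------
0 | 0 | 1
0 | 1 | 0
1 | 0 | 0
1 | 1 | 1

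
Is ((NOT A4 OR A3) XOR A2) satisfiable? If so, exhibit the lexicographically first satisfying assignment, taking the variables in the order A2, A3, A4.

A2=0, A3=0, A4=0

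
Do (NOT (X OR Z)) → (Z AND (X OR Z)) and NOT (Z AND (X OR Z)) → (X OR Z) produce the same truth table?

Yes, Contrapositive is always equivalent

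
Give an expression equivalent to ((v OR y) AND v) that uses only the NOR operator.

((((v NOR y) NOR (v NOR y)) NOR ((v NOR y) NOR (v NOR y))) NOR (v NOR v))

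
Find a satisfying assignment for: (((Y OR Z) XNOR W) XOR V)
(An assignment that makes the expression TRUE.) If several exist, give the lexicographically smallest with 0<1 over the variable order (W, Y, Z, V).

W=0, Y=0, Z=0, V=0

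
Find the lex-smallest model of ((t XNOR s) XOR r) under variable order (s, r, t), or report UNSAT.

s=0, r=0, t=0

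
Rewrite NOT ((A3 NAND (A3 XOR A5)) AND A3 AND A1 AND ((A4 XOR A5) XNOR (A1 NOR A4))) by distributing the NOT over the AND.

NOT (A3 NAND (A3 XOR A5)) OR NOT A3 OR NOT A1 OR NOT ((A4 XOR A5) XNOR (A1 NOR A4))
De Morgan's: NOT(AND of terms) = OR of negations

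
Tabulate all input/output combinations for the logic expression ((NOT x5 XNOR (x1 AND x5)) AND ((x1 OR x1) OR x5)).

x1 | x5 | Output
----------------
0 | 0 | 0
0 | 1 | 1
1 | 0 | 0
1 | 1 | 0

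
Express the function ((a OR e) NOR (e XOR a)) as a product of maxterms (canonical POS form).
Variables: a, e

ΠM(1, 2, 3) = (a OR NOT e) AND (NOT a OR e) AND (NOT a OR NOT e)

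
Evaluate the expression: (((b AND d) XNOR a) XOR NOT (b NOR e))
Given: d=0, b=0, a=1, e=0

Substituting: (((0 AND 0) XNOR 1) XOR NOT (0 NOR 0))
= 0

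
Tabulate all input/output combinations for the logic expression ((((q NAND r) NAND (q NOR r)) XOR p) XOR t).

p | r | t | q | Output
----------------------
0 | 0 | 0 | 0 | 0
0 | 0 | 0 | 1 | 1
0 | 0 | 1 | 0 | 1
0 | 0 | 1 | 1 | 0
0 | 1 | 0 | 0 | 1
0 | 1 | 0 | 1 | 1
0 | 1 | 1 | 0 | 0
0 | 1 | 1 | 1 | 0
1 | 0 | 0 | 0 | 1
1 | 0 | 0 | 1 | 0
1 | 0 | 1 | 0 | 0
1 | 0 | 1 | 1 | 1
1 | 1 | 0 | 0 | 0
1 | 1 | 0 | 1 | 0
1 | 1 | 1 | 0 | 1
1 | 1 | 1 | 1 | 1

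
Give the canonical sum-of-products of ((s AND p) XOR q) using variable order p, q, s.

Σm(2, 3, 5, 6) = (NOT p AND q AND NOT s) OR (NOT p AND q AND s) OR (p AND NOT q AND s) OR (p AND q AND NOT s)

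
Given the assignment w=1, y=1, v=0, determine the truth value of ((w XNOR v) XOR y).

Substituting: ((1 XNOR 0) XOR 1)
= 1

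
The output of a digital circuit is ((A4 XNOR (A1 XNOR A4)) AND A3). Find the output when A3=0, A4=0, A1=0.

Substituting: ((0 XNOR (0 XNOR 0)) AND 0)
= 0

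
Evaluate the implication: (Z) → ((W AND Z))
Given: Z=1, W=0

Antecedent (Z) = 1; consequent ((W AND Z)) = 0.
1 → 0 = 0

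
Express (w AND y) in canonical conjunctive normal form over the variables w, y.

(w OR y) AND (w OR NOT y) AND (NOT w OR y)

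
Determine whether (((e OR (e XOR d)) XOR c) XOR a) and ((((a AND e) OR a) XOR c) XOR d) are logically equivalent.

No. Counterexample: with c=0, d=0, e=1, a=0, Expression 1 = 1 but Expression 2 = 0.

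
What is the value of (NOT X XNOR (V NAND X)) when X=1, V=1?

Substituting: (NOT 1 XNOR (1 NAND 1))
= 1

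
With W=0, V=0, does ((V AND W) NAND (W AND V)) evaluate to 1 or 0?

Substituting: ((0 AND 0) NAND (0 AND 0))
= 1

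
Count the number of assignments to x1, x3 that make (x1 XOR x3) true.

Satisfying assignments: (0,1), (1,0)
Count: 2 out of 4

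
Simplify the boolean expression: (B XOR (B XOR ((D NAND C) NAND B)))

By XOR self-cancellation ((E XOR v) XOR v = E):
= ((D NAND C) NAND B)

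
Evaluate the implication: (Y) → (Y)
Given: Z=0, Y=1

Antecedent (Y) = 1; consequent (Y) = 1.
1 → 1 = 1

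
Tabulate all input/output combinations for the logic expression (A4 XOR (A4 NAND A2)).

A4 | A2 | Output
----------------
0 | 0 | 1
0 | 1 | 1
1 | 0 | 0
1 | 1 | 1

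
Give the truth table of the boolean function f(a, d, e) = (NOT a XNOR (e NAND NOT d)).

a | d | e | Output
------------------
0 | 0 | 0 | 1
0 | 0 | 1 | 0
0 | 1 | 0 | 1
0 | 1 | 1 | 1
1 | 0 | 0 | 0
1 | 0 | 1 | 1
1 | 1 | 0 | 0
1 | 1 | 1 | 0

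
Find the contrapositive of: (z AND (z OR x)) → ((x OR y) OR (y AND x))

Contrapositive: NOT ((x OR y) OR (y AND x)) → NOT (z AND (z OR x))
Note: A statement and its contrapositive are logically equivalent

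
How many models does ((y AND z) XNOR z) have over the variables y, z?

Satisfying assignments: (0,0), (1,0), (1,1)
Count: 3 out of 4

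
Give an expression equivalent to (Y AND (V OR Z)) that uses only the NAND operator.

((Y NAND ((V NAND V) NAND (Z NAND Z))) NAND (Y NAND ((V NAND V) NAND (Z NAND Z))))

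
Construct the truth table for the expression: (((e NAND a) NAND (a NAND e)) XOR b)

a | b | e | Output
------------------
0 | 0 | 0 | 0
0 | 0 | 1 | 0
0 | 1 | 0 | 1
0 | 1 | 1 | 1
1 | 0 | 0 | 0
1 | 0 | 1 | 1
1 | 1 | 0 | 1
1 | 1 | 1 | 0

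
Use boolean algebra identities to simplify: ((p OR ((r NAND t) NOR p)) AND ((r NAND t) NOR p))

By absorption (E AND (E OR v) = E):
= ((r NAND t) NOR p)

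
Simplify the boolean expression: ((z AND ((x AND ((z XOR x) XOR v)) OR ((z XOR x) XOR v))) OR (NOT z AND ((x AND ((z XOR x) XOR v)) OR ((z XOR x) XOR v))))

By distribution ((E AND v) OR (E AND NOT v) = E) then absorption (E OR (E AND v) = E):
= ((z XOR x) XOR v)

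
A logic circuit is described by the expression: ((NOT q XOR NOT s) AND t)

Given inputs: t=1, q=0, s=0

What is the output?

Substituting: ((NOT 0 XOR NOT 0) AND 1)
= 0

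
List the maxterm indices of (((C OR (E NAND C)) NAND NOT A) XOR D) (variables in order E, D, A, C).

ΠM(0, 1, 6, 7, 8, 9, 14, 15) = (E OR D OR A OR C) AND (E OR D OR A OR NOT C) AND (E OR NOT D OR NOT A OR C) AND (E OR NOT D OR NOT A OR NOT C) AND (NOT E OR D OR A OR C) AND (NOT E OR D OR A OR NOT C) AND (NOT E OR NOT D OR NOT A OR C) AND (NOT E OR NOT D OR NOT A OR NOT C)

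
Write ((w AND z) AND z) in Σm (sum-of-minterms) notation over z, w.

Σm(3) = (z AND w)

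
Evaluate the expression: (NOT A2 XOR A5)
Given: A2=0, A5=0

Substituting: (NOT 0 XOR 0)
= 1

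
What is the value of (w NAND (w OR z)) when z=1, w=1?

Substituting: (1 NAND (1 OR 1))
= 0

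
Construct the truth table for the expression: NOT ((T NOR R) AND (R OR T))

T | R | Output
--------------
0 | 0 | 1
0 | 1 | 1
1 | 0 | 1
1 | 1 | 1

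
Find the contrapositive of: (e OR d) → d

Contrapositive: NOT d → NOT (e OR d)
Note: A statement and its contrapositive are logically equivalent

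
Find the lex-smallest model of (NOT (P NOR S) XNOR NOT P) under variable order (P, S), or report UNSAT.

P=0, S=1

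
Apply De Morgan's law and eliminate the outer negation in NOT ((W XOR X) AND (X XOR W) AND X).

NOT (W XOR X) OR NOT (X XOR W) OR NOT X
De Morgan's: NOT(AND of terms) = OR of negations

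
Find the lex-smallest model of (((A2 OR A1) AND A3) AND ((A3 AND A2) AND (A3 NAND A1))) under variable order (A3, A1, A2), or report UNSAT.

A3=1, A1=0, A2=1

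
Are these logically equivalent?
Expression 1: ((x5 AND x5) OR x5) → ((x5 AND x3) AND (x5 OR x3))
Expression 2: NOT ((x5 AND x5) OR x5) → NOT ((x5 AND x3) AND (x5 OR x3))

No, Inverse is not equivalent to original (counterexample: x5=1, x3=0)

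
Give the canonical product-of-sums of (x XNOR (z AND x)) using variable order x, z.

ΠM(2) = (NOT x OR z)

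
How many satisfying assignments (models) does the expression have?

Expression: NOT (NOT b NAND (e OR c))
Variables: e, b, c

Satisfying assignments: (0,0,1), (1,0,0), (1,0,1)
Count: 3 out of 8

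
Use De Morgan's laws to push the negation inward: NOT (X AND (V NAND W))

NOT X OR NOT (V NAND W)
De Morgan's: NOT(AND of terms) = OR of negations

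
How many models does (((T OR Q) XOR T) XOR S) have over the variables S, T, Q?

Satisfying assignments: (0,0,1), (1,0,0), (1,1,0), (1,1,1)
Count: 4 out of 8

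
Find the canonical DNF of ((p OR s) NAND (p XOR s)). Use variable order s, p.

(NOT s AND NOT p) OR (s AND p)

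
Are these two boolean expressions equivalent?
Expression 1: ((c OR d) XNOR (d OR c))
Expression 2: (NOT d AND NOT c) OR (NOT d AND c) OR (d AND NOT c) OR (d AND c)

Yes, they are equivalent — the two output columns agree on all 4 assignments:
d | c | Expression 1 | Expression 2
-----------------------------------
0 | 0 | 1 | 1
0 | 1 | 1 | 1
1 | 0 | 1 | 1
1 | 1 | 1 | 1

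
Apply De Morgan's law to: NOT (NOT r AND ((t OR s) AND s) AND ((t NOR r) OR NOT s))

r OR NOT ((t OR s) AND s) OR NOT ((t NOR r) OR NOT s)
De Morgan's: NOT(AND of terms) = OR of negations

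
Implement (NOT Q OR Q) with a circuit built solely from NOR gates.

(((Q NOR Q) NOR Q) NOR ((Q NOR Q) NOR Q))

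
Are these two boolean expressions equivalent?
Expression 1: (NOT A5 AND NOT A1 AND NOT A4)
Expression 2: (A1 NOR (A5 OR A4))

Yes, they are equivalent — the two output columns agree on all 8 assignments:
A5 | A1 | A4 | Expression 1 | Expression 2
------------------------------------------
0 | 0 | 0 | 1 | 1
0 | 0 | 1 | 0 | 0
0 | 1 | 0 | 0 | 0
0 | 1 | 1 | 0 | 0
1 | 0 | 0 | 0 | 0
1 | 0 | 1 | 0 | 0
1 | 1 | 0 | 0 | 0
1 | 1 | 1 | 0 | 0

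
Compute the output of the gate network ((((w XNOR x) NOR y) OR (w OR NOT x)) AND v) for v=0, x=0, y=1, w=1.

Substituting: ((((1 XNOR 0) NOR 1) OR (1 OR NOT 0)) AND 0)
= 0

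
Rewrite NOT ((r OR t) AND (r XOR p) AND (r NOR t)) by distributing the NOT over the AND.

NOT (r OR t) OR NOT (r XOR p) OR NOT (r NOR t)
De Morgan's: NOT(AND of terms) = OR of negations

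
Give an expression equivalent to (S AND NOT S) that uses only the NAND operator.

((S NAND (S NAND S)) NAND (S NAND (S NAND S)))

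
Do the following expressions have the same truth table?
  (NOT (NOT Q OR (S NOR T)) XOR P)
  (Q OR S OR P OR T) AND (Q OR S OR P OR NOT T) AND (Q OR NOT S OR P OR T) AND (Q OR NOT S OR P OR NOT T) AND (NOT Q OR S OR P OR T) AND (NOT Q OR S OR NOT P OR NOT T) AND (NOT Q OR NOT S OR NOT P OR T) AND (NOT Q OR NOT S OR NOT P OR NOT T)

Yes, they are equivalent — the two output columns agree on all 16 assignments:
Q | S | P | T | Expression 1 | Expression 2
-------------------------------------------
0 | 0 | 0 | 0 | 0 | 0
0 | 0 | 0 | 1 | 0 | 0
0 | 0 | 1 | 0 | 1 | 1
0 | 0 | 1 | 1 | 1 | 1
0 | 1 | 0 | 0 | 0 | 0
0 | 1 | 0 | 1 | 0 | 0
0 | 1 | 1 | 0 | 1 | 1
0 | 1 | 1 | 1 | 1 | 1
1 | 0 | 0 | 0 | 0 | 0
1 | 0 | 0 | 1 | 1 | 1
1 | 0 | 1 | 0 | 1 | 1
1 | 0 | 1 | 1 | 0 | 0
1 | 1 | 0 | 0 | 1 | 1
1 | 1 | 0 | 1 | 1 | 1
1 | 1 | 1 | 0 | 0 | 0
1 | 1 | 1 | 1 | 0 | 0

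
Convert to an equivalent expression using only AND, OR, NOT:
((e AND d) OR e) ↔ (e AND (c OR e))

(((e AND d) OR e) AND (e AND (c OR e))) OR (NOT ((e AND d) OR e) AND NOT (e AND (c OR e)))
(Biconditional = both true or both false)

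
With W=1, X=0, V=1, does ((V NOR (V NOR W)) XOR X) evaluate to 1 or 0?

Substituting: ((1 NOR (1 NOR 1)) XOR 0)
= 0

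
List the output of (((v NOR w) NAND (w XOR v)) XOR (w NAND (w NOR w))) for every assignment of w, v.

w | v | Output
--------------
0 | 0 | 0
0 | 1 | 0
1 | 0 | 0
1 | 1 | 0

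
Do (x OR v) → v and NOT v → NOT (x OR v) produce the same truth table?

Yes, Contrapositive is always equivalent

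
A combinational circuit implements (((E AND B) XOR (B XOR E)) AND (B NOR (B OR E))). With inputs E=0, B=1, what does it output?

Substituting: (((0 AND 1) XOR (1 XOR 0)) AND (1 NOR (1 OR 0)))
= 0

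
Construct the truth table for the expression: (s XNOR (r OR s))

r | s | Output
--------------
0 | 0 | 1
0 | 1 | 1
1 | 0 | 0
1 | 1 | 1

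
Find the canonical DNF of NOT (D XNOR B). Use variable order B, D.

(NOT B AND D) OR (B AND NOT D)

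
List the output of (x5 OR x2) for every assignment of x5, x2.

x5 | x2 | Output
----------------
0 | 0 | 0
0 | 1 | 1
1 | 0 | 1
1 | 1 | 1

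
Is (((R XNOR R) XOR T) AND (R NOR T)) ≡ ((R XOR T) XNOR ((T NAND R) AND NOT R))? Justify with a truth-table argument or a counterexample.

No. Counterexample: with R=0, T=0, Expression 1 = 1 but Expression 2 = 0.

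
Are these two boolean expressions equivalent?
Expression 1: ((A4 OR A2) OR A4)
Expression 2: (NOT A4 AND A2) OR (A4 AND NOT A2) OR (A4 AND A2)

Yes, they are equivalent — the two output columns agree on all 4 assignments:
A4 | A2 | Expression 1 | Expression 2
-------------------------------------
0 | 0 | 0 | 0
0 | 1 | 1 | 1
1 | 0 | 1 | 1
1 | 1 | 1 | 1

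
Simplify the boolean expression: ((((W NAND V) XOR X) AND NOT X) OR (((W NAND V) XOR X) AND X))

By distribution ((E AND v) OR (E AND NOT v) = E):
= ((W NAND V) XOR X)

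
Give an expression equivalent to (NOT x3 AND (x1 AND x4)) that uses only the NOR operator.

(((x3 NOR x3) NOR (x3 NOR x3)) NOR (((x1 NOR x1) NOR (x4 NOR x4)) NOR ((x1 NOR x1) NOR (x4 NOR x4))))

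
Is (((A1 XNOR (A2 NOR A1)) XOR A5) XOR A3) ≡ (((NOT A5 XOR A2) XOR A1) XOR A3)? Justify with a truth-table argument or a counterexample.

No. Counterexample: with A2=0, A5=0, A1=0, A3=0, Expression 1 = 0 but Expression 2 = 1.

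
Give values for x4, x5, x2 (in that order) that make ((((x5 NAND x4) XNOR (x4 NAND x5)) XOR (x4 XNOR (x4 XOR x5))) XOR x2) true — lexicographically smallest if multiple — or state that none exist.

x4=0, x5=0, x2=1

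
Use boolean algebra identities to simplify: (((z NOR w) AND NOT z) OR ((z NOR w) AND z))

By distribution ((E AND v) OR (E AND NOT v) = E):
= (z NOR w)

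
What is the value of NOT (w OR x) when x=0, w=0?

Substituting: NOT (0 OR 0)
= 1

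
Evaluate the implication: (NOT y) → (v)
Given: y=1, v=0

Antecedent (NOT y) = 0; consequent (v) = 0.
0 → 0 = 1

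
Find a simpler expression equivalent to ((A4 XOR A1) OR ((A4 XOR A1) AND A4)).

By absorption (E OR (E AND v) = E):
= (A4 XOR A1)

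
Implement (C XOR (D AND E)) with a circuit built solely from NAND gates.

((C NAND (C NAND ((D NAND E) NAND (D NAND E)))) NAND (((D NAND E) NAND (D NAND E)) NAND (C NAND ((D NAND E) NAND (D NAND E)))))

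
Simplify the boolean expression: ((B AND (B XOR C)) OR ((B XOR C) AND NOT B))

By distribution ((E AND v) OR (E AND NOT v) = E):
= (B XOR C)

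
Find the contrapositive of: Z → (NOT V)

Contrapositive: V → NOT Z
Note: A statement and its contrapositive are logically equivalent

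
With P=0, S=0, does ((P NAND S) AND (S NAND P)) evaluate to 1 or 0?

Substituting: ((0 NAND 0) AND (0 NAND 0))
= 1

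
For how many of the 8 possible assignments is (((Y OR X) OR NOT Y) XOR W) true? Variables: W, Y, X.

Satisfying assignments: (0,0,0), (0,0,1), (0,1,0), (0,1,1)
Count: 4 out of 8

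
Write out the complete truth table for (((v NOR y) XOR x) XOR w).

v | x | w | y | Output
----------------------
0 | 0 | 0 | 0 | 1
0 | 0 | 0 | 1 | 0
0 | 0 | 1 | 0 | 0
0 | 0 | 1 | 1 | 1
0 | 1 | 0 | 0 | 0
0 | 1 | 0 | 1 | 1
0 | 1 | 1 | 0 | 1
0 | 1 | 1 | 1 | 0
1 | 0 | 0 | 0 | 0
1 | 0 | 0 | 1 | 0
1 | 0 | 1 | 0 | 1
1 | 0 | 1 | 1 | 1
1 | 1 | 0 | 0 | 1
1 | 1 | 0 | 1 | 1
1 | 1 | 1 | 0 | 0
1 | 1 | 1 | 1 | 0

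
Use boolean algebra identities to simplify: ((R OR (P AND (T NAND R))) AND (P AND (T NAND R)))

By absorption (E AND (E OR v) = E):
= (P AND (T NAND R))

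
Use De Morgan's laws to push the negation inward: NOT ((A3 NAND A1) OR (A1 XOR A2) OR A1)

NOT (A3 NAND A1) AND NOT (A1 XOR A2) AND NOT A1
De Morgan's: NOT(OR of terms) = AND of negations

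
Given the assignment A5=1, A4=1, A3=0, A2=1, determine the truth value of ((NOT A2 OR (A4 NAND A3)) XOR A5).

Substituting: ((NOT 1 OR (1 NAND 0)) XOR 1)
= 0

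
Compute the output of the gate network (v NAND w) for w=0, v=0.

Substituting: (0 NAND 0)
= 1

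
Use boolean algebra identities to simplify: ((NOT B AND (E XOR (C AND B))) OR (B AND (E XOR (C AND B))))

By distribution ((E AND v) OR (E AND NOT v) = E):
= (E XOR (C AND B))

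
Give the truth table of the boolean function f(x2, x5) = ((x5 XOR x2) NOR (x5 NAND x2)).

x2 | x5 | Output
----------------
0 | 0 | 0
0 | 1 | 0
1 | 0 | 0
1 | 1 | 1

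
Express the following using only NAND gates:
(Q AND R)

((Q NAND R) NAND (Q NAND R))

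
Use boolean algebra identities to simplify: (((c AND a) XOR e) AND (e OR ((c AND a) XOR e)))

By absorption (E AND (E OR v) = E):
= ((c AND a) XOR e)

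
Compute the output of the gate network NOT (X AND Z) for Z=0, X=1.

Substituting: NOT (1 AND 0)
= 1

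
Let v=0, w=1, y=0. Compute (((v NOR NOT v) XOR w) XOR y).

Substituting: (((0 NOR NOT 0) XOR 1) XOR 0)
= 1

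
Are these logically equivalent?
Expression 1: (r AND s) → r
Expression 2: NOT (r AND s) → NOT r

No, Inverse is not equivalent to original (counterexample: r=1, s=0)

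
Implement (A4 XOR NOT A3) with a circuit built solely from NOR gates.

((((A4 NOR (A3 NOR A3)) NOR (A4 NOR (A3 NOR A3))) NOR ((A4 NOR (A3 NOR A3)) NOR (A4 NOR (A3 NOR A3)))) NOR ((((A4 NOR A4) NOR ((A3 NOR A3) NOR (A3 NOR A3))) NOR ((A4 NOR A4) NOR ((A3 NOR A3) NOR (A3 NOR A3)))) NOR (((A4 NOR A4) NOR ((A3 NOR A3) NOR (A3 NOR A3))) NOR ((A4 NOR A4) NOR ((A3 NOR A3) NOR (A3 NOR A3))))))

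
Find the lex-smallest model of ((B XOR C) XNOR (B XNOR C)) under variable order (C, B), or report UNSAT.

UNSATISFIABLE - no assignment makes this expression true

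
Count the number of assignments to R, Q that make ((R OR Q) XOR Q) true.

Satisfying assignments: (1,0)
Count: 1 out of 4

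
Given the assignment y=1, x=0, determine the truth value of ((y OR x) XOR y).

Substituting: ((1 OR 0) XOR 1)
= 0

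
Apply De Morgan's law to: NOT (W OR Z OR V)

NOT W AND NOT Z AND NOT V
De Morgan's: NOT(OR of terms) = AND of negations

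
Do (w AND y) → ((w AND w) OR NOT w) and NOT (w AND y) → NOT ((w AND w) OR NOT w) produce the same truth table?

No, Inverse is not equivalent to original (counterexample: y=0, w=0)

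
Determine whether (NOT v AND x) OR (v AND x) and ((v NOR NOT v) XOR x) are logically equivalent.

Yes, they are equivalent — the two output columns agree on all 4 assignments:
v | x | Expression 1 | Expression 2
-----------------------------------
0 | 0 | 0 | 0
0 | 1 | 1 | 1
1 | 0 | 0 | 0
1 | 1 | 1 | 1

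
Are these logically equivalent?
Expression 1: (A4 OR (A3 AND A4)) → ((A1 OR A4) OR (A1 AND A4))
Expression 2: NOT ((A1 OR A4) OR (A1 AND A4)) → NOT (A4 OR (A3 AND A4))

Yes, Contrapositive is always equivalent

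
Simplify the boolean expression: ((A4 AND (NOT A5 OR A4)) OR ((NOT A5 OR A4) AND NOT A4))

By distribution ((E AND v) OR (E AND NOT v) = E):
= (NOT A5 OR A4)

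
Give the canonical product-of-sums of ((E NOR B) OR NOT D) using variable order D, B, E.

ΠM(5, 6, 7) = (NOT D OR B OR NOT E) AND (NOT D OR NOT B OR E) AND (NOT D OR NOT B OR NOT E)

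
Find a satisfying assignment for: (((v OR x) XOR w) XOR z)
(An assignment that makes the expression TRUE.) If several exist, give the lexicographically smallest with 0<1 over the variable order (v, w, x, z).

v=0, w=0, x=0, z=1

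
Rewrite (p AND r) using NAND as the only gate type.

((p NAND r) NAND (p NAND r))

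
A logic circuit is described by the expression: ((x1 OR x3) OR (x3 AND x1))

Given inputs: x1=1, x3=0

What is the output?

Substituting: ((1 OR 0) OR (0 AND 1))
= 1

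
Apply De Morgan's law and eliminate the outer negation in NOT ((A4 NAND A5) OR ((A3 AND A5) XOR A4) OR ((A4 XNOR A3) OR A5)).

NOT (A4 NAND A5) AND NOT ((A3 AND A5) XOR A4) AND NOT ((A4 XNOR A3) OR A5)
De Morgan's: NOT(OR of terms) = AND of negations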